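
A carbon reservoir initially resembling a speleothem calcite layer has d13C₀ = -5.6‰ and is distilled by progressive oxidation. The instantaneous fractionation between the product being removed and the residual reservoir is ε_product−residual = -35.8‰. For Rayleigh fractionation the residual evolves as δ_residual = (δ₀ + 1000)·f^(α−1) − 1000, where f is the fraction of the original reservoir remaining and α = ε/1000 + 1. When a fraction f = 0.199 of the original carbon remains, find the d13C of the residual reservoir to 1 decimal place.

53.6‰

Rayleigh residual: δ_res = (δ₀ + 1000)·f^(α−1) − 1000
α = ε/1000 + 1 = 0.96420, so α − 1 = -0.03580
f^(α−1) = 0.199^(-0.03580) = 1.059500
δ_res = (-5.6 + 1000) × 1.059500 − 1000 = 1053.567 − 1000 = 53.57‰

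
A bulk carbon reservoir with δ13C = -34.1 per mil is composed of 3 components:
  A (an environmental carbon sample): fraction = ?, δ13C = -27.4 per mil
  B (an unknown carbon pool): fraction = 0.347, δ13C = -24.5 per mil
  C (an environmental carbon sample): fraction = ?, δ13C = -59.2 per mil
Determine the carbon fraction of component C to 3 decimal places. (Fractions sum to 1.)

0.242

Let f_C and f_A be the unknown fractions; fractions sum to 1 so f_C + f_A = 0.653.
Mass balance: Σ fᵢ·δᵢ = δ_bulk ⇒ f_C·(-59.2) + f_A·(-27.4) = -34.1 − (-8.502) = -25.599
Substitute f_A = 0.653 − f_C:
f_C·(-59.2 − -27.4) = -25.599 − 0.653×(-27.4) = -7.706
f_C = -7.706 / -31.8 = 0.2423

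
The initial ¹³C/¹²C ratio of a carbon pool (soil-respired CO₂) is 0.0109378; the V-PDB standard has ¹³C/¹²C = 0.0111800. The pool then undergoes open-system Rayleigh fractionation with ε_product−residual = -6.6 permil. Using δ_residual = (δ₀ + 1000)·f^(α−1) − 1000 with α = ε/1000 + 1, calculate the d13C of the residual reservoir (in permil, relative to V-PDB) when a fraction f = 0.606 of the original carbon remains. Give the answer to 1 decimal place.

δ₀ = (0.0109378/0.0111800 − 1)×1000 = (0.978336 − 1)×1000 = -21.664 permil
α − 1 = ε/1000 = -0.0066
f^(α−1) = 0.606^(-0.0066) = 1.003311
δ_res = (-21.664 + 1000) × 1.003311 − 1000 = 981.576 − 1000 = -18.42 permil

-18.4 permil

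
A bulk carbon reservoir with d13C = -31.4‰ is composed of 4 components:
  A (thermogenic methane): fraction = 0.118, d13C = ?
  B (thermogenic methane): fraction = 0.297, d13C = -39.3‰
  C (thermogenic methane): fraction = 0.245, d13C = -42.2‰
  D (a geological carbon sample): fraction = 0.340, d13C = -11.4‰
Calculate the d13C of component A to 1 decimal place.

Isotope mass balance: δ_bulk = Σ fᵢ·δᵢ.
-31.4 = 0.118×δ_A + 0.297×(-39.3) + 0.245×(-42.2) + 0.340×(-11.4)
0.118·δ_A = -31.4 − (-25.887) = -5.513
δ_A = -5.513 / 0.118 = -46.72‰

-46.7‰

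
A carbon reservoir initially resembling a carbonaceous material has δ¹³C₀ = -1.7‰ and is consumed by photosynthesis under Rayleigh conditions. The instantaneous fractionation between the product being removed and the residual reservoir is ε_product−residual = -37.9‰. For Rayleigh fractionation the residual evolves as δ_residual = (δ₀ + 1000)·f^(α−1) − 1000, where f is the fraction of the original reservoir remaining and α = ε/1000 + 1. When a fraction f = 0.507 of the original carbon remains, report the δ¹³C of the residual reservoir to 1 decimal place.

Rayleigh residual: δ_res = (δ₀ + 1000)·f^(α−1) − 1000
α = ε/1000 + 1 = 0.96210, so α − 1 = -0.03790
f^(α−1) = 0.507^(-0.03790) = 1.026078
δ_res = (-1.7 + 1000) × 1.026078 − 1000 = 1024.333 − 1000 = 24.33‰

24.3‰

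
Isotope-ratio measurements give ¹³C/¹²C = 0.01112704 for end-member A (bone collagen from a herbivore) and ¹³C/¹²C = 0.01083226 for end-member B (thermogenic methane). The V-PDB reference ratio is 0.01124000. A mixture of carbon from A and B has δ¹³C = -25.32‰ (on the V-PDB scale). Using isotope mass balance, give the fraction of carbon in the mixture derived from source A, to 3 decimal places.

δ_A = (0.01112704/0.01124000 − 1)×1000 = (0.989950 − 1)×1000 = -10.050‰
δ_B = (0.01083226/0.01124000 − 1)×1000 = (0.963724 − 1)×1000 = -36.276‰
f_A = (δ_mix − δ_B)/(δ_A − δ_B) = (-25.32 − (-36.276))/(-10.050 − (-36.276))
f_A = 10.956 / 26.226 = 0.4177

0.418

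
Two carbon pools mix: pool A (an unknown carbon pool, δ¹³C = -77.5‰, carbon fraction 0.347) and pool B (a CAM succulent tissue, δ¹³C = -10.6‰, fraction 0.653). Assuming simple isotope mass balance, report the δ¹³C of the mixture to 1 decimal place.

δ_mix = f_A·δ_A + f_B·δ_B
δ_mix = 0.347 × (-77.5) + 0.653 × (-10.6)
δ_mix = -26.89 + -6.92 = -33.81‰

-33.8‰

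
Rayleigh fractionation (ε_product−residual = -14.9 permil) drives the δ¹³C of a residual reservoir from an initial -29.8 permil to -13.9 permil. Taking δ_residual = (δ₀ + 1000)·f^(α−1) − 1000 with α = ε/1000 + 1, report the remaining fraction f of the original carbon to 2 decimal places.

α − 1 = ε/1000 = -0.0149
(δ_res + 1000)/(δ₀ + 1000) = (-13.9 + 1000)/(-29.8 + 1000) = 986.1/970.2 = 1.016388
f = 1.016388^(1/-0.0149) = exp(ln(1.016388)/-0.0149) = exp(0.01626/-0.0149)
f = exp(-1.0910) = 0.3359

0.34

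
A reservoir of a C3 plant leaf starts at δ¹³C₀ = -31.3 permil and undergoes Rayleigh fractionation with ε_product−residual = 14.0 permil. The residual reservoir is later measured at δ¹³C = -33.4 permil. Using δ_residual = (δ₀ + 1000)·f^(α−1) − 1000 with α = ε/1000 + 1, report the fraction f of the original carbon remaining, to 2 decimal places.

α − 1 = ε/1000 = 0.0140
(δ_res + 1000)/(δ₀ + 1000) = (-33.4 + 1000)/(-31.3 + 1000) = 966.6/968.7 = 0.997832
f = 0.997832^(1/0.0140) = exp(ln(0.997832)/0.0140) = exp(-0.00217/0.0140)
f = exp(-0.1550) = 0.8564

0.86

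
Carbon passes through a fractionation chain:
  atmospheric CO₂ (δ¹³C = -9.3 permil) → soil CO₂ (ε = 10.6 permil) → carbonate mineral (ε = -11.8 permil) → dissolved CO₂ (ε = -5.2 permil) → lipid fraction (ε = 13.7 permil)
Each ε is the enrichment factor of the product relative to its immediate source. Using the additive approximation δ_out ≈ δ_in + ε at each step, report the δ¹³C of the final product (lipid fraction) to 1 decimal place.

-2.0 permil

step 1: δ ≈ -9.3 + (10.6) = 1.3 permil
step 2: δ ≈ 1.3 + (-11.8) = -10.5 permil
step 3: δ ≈ -10.5 + (-5.2) = -15.7 permil
step 4: δ ≈ -15.7 + (13.7) = -2.0 permil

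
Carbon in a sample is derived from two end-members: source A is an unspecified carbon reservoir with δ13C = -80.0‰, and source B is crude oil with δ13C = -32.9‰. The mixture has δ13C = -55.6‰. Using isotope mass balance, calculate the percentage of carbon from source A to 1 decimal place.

δ_mix = f_A·δ_A + (1 − f_A)·δ_B  ⇒  f_A = (δ_mix − δ_B)/(δ_A − δ_B)
f_A = (-55.6 − (-32.9)) / (-80.0 − (-32.9))
f_A = -22.7 / -47.1 = 0.4820

48.2%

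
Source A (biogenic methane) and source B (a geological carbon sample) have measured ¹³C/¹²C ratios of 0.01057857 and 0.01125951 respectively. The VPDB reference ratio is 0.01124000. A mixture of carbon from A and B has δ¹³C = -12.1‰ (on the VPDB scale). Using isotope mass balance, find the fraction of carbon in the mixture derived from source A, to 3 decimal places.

0.228

δ_A = (0.01057857/0.01124000 − 1)×1000 = (0.941154 − 1)×1000 = -58.846‰
δ_B = (0.01125951/0.01124000 − 1)×1000 = (1.001736 − 1)×1000 = 1.736‰
f_A = (δ_mix − δ_B)/(δ_A − δ_B) = (-12.1 − (1.736))/(-58.846 − (1.736))
f_A = -13.836 / -60.582 = 0.2284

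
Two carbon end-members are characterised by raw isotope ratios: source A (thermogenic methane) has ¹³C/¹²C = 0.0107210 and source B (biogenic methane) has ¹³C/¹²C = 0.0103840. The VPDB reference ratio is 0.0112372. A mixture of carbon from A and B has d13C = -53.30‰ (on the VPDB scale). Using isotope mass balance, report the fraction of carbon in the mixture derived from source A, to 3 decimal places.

δ_A = (0.0107210/0.0112372 − 1)×1000 = (0.954063 − 1)×1000 = -45.937‰
δ_B = (0.0103840/0.0112372 − 1)×1000 = (0.924074 − 1)×1000 = -75.926‰
f_A = (δ_mix − δ_B)/(δ_A − δ_B) = (-53.30 − (-75.926))/(-45.937 − (-75.926))
f_A = 22.626 / 29.990 = 0.7545

0.754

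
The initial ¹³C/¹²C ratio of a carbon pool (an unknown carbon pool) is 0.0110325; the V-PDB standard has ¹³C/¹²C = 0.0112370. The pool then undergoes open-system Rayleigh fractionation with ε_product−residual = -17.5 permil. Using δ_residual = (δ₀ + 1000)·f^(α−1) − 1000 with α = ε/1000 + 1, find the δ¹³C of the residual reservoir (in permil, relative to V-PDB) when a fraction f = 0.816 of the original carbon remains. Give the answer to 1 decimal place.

-14.7 permil

δ₀ = (0.0110325/0.0112370 − 1)×1000 = (0.981801 − 1)×1000 = -18.199 permil
α − 1 = ε/1000 = -0.0175
f^(α−1) = 0.816^(-0.0175) = 1.003565
δ_res = (-18.199 + 1000) × 1.003565 − 1000 = 985.301 − 1000 = -14.70 permil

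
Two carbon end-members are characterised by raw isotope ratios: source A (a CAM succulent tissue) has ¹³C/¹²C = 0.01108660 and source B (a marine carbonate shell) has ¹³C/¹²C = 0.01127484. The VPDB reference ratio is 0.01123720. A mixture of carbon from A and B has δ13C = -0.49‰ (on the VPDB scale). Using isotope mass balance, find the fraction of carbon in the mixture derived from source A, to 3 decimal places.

0.229

δ_A = (0.01108660/0.01123720 − 1)×1000 = (0.986598 − 1)×1000 = -13.402‰
δ_B = (0.01127484/0.01123720 − 1)×1000 = (1.003350 − 1)×1000 = 3.350‰
f_A = (δ_mix − δ_B)/(δ_A − δ_B) = (-0.49 − (3.350))/(-13.402 − (3.350))
f_A = -3.840 / -16.752 = 0.2292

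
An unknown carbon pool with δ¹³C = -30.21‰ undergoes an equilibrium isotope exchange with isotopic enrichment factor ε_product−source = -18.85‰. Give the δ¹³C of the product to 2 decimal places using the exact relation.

To first order, δ_product ≈ δ_source + ε = -49.06‰.
Exactly, δ_product = (δ_source + 1000)·(ε/1000 + 1) − 1000.
δ_product = (-30.21 + 1000) × (-18.85/1000 + 1) − 1000
δ_product = -48.491‰

-48.49‰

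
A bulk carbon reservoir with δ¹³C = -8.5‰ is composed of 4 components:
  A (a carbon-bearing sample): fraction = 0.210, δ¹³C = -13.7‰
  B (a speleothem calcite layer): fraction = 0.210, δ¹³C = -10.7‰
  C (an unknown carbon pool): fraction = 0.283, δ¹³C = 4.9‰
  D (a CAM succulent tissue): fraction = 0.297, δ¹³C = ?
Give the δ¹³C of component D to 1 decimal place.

-16.0‰

Isotope mass balance: δ_bulk = Σ fᵢ·δᵢ.
-8.5 = 0.210×(-13.7) + 0.210×(-10.7) + 0.283×(4.9) + 0.297×δ_D
0.297·δ_D = -8.5 − (-3.737) = -4.763
δ_D = -4.763 / 0.297 = -16.04‰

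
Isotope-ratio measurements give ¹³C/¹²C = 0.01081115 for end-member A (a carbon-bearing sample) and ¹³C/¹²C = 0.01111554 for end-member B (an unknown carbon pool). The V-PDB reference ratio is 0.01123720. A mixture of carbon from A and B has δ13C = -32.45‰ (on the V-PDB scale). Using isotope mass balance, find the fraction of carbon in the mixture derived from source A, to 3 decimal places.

δ_A = (0.01081115/0.01123720 − 1)×1000 = (0.962086 − 1)×1000 = -37.914‰
δ_B = (0.01111554/0.01123720 − 1)×1000 = (0.989173 − 1)×1000 = -10.827‰
f_A = (δ_mix − δ_B)/(δ_A − δ_B) = (-32.45 − (-10.827))/(-37.914 − (-10.827))
f_A = -21.623 / -27.088 = 0.7983

0.798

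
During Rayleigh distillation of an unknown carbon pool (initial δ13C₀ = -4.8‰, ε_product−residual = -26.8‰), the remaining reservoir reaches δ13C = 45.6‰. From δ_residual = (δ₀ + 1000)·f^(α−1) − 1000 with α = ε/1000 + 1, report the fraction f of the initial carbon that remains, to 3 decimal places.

0.158

α − 1 = ε/1000 = -0.0268
(δ_res + 1000)/(δ₀ + 1000) = (45.6 + 1000)/(-4.8 + 1000) = 1045.6/995.2 = 1.050643
f = 1.050643^(1/-0.0268) = exp(ln(1.050643)/-0.0268) = exp(0.04940/-0.0268)
f = exp(-1.8434) = 0.1583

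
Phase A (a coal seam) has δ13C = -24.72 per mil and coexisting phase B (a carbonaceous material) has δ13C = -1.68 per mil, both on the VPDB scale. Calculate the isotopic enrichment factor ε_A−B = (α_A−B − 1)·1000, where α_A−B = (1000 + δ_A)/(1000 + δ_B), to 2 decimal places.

-23.08 per mil

α_A−B = (1000 + -24.72) / (1000 + -1.68) = 975.28 / 998.32 = 0.976921
ε_A−B = (0.976921 − 1) × 1000 = -23.079 per mil
(The approximation ε ≈ δ_A − δ_B would give -23.04 per mil.)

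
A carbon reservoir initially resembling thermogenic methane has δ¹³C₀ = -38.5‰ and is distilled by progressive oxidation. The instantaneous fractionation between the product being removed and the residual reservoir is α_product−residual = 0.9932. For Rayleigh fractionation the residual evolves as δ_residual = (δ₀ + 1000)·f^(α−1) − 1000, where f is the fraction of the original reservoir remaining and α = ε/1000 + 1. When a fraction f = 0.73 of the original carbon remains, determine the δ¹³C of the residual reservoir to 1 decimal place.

-36.4‰

Rayleigh residual: δ_res = (δ₀ + 1000)·f^(α−1) − 1000
α − 1 = -0.00680
f^(α−1) = 0.73^(-0.00680) = 1.002142
δ_res = (-38.5 + 1000) × 1.002142 − 1000 = 963.560 − 1000 = -36.44‰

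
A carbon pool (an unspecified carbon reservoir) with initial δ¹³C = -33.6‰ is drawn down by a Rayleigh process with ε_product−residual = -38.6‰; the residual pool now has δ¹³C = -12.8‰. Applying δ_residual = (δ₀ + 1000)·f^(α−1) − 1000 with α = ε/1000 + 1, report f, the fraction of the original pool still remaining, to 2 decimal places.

0.58

α − 1 = ε/1000 = -0.0386
(δ_res + 1000)/(δ₀ + 1000) = (-12.8 + 1000)/(-33.6 + 1000) = 987.2/966.4 = 1.021523
f = 1.021523^(1/-0.0386) = exp(ln(1.021523)/-0.0386) = exp(0.02129/-0.0386)
f = exp(-0.5517) = 0.5760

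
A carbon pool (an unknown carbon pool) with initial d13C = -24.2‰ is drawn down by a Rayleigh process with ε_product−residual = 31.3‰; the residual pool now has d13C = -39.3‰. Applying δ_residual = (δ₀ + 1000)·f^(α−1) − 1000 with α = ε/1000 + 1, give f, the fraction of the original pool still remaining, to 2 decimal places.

0.61

α − 1 = ε/1000 = 0.0313
(δ_res + 1000)/(δ₀ + 1000) = (-39.3 + 1000)/(-24.2 + 1000) = 960.7/975.8 = 0.984526
f = 0.984526^(1/0.0313) = exp(ln(0.984526)/0.0313) = exp(-0.01560/0.0313)
f = exp(-0.4983) = 0.6076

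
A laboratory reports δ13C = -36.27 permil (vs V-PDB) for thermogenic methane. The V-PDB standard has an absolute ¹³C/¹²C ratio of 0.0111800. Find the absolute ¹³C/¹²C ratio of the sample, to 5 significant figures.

0.010775

R_sample = R_standard × (δ13C/1000 + 1)
R_sample = 0.0111800 × (-36.27/1000 + 1) = 0.0111800 × 0.963730
R_sample = 0.0107745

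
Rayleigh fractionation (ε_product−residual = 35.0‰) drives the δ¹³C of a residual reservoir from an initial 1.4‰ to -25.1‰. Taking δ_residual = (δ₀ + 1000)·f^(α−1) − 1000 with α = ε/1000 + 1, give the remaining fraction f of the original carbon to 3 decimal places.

0.465

α − 1 = ε/1000 = 0.0350
(δ_res + 1000)/(δ₀ + 1000) = (-25.1 + 1000)/(1.4 + 1000) = 974.9/1001.4 = 0.973537
f = 0.973537^(1/0.0350) = exp(ln(0.973537)/0.0350) = exp(-0.02682/0.0350)
f = exp(-0.7663) = 0.4647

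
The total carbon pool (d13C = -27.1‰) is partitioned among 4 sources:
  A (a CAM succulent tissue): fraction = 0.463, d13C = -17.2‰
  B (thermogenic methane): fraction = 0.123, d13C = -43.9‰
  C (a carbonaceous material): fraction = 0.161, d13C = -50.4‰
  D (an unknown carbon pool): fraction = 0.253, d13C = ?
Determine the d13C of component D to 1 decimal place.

-22.2‰

Isotope mass balance: δ_bulk = Σ fᵢ·δᵢ.
-27.1 = 0.463×(-17.2) + 0.123×(-43.9) + 0.161×(-50.4) + 0.253×δ_D
0.253·δ_D = -27.1 − (-21.478) = -5.622
δ_D = -5.622 / 0.253 = -22.22‰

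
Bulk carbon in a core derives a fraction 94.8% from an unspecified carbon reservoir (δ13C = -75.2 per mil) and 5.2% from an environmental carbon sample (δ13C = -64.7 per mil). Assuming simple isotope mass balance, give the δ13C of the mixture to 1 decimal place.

δ_mix = f_A·δ_A + f_B·δ_B
δ_mix = 0.948 × (-75.2) + 0.052 × (-64.7)
δ_mix = -71.29 + -3.36 = -74.65 per mil

-74.7 per mil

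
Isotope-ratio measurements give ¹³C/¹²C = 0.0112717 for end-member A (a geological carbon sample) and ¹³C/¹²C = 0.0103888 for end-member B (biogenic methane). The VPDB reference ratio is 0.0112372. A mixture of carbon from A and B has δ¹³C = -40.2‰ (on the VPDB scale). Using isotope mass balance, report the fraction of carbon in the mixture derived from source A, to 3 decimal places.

0.449

δ_A = (0.0112717/0.0112372 − 1)×1000 = (1.003070 − 1)×1000 = 3.070‰
δ_B = (0.0103888/0.0112372 − 1)×1000 = (0.924501 − 1)×1000 = -75.499‰
f_A = (δ_mix − δ_B)/(δ_A − δ_B) = (-40.2 − (-75.499))/(3.070 − (-75.499))
f_A = 35.299 / 78.569 = 0.4493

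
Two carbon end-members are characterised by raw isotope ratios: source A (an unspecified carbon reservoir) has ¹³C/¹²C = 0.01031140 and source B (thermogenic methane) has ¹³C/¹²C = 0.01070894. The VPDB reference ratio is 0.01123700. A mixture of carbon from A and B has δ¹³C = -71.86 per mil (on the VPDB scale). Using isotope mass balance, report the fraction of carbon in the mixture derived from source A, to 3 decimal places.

δ_A = (0.01031140/0.01123700 − 1)×1000 = (0.917629 − 1)×1000 = -82.371 per mil
δ_B = (0.01070894/0.01123700 − 1)×1000 = (0.953007 − 1)×1000 = -46.993 per mil
f_A = (δ_mix − δ_B)/(δ_A − δ_B) = (-71.86 − (-46.993))/(-82.371 − (-46.993))
f_A = -24.867 / -35.378 = 0.7029

0.703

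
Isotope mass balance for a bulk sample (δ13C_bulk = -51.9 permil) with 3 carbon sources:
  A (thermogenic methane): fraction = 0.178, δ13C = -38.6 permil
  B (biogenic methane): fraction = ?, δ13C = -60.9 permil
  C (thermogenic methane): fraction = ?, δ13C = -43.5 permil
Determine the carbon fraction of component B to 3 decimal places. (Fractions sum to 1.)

0.533

Let f_B and f_C be the unknown fractions; fractions sum to 1 so f_B + f_C = 0.822.
Mass balance: Σ fᵢ·δᵢ = δ_bulk ⇒ f_B·(-60.9) + f_C·(-43.5) = -51.9 − (-6.871) = -45.029
Substitute f_C = 0.822 − f_B:
f_B·(-60.9 − -43.5) = -45.029 − 0.822×(-43.5) = -9.272
f_B = -9.272 / -17.4 = 0.5329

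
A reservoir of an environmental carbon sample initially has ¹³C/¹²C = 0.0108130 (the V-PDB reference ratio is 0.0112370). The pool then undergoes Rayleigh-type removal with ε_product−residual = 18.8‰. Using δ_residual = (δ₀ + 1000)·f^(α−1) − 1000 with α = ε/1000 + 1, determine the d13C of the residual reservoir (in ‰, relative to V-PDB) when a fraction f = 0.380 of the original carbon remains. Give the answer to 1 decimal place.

δ₀ = (0.0108130/0.0112370 − 1)×1000 = (0.962268 − 1)×1000 = -37.732‰
α − 1 = ε/1000 = 0.0188
f^(α−1) = 0.380^(0.0188) = 0.981974
δ_res = (-37.732 + 1000) × 0.981974 − 1000 = 944.922 − 1000 = -55.08‰

-55.1‰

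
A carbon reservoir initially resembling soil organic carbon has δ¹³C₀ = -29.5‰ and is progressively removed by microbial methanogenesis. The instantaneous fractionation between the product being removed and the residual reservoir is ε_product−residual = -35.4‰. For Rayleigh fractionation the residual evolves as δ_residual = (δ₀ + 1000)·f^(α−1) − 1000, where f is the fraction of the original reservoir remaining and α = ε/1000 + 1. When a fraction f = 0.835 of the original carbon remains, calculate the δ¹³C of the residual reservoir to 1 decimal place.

Rayleigh residual: δ_res = (δ₀ + 1000)·f^(α−1) − 1000
α = ε/1000 + 1 = 0.96460, so α − 1 = -0.03540
f^(α−1) = 0.835^(-0.03540) = 1.006404
δ_res = (-29.5 + 1000) × 1.006404 − 1000 = 976.715 − 1000 = -23.29‰

-23.3‰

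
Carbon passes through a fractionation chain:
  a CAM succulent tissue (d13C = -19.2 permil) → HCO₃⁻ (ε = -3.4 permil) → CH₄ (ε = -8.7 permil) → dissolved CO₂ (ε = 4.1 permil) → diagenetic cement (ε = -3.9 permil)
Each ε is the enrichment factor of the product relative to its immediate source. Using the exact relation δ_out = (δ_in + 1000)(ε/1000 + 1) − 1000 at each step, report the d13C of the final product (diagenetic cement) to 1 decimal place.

-30.9 permil

step 1: δ = (-19.20 + 1000)·(-3.4/1000 + 1) − 1000 = -22.53 permil
step 2: δ = (-22.53 + 1000)·(-8.7/1000 + 1) − 1000 = -31.04 permil
step 3: δ = (-31.04 + 1000)·(4.1/1000 + 1) − 1000 = -27.07 permil
step 4: δ = (-27.07 + 1000)·(-3.9/1000 + 1) − 1000 = -30.86 permil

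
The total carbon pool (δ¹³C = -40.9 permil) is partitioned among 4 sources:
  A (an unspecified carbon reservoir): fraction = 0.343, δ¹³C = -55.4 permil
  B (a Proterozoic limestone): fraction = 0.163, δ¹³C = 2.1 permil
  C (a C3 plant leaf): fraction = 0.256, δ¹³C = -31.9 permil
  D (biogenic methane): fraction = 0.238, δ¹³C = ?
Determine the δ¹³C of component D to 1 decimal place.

Isotope mass balance: δ_bulk = Σ fᵢ·δᵢ.
-40.9 = 0.343×(-55.4) + 0.163×(2.1) + 0.256×(-31.9) + 0.238×δ_D
0.238·δ_D = -40.9 − (-26.826) = -14.074
δ_D = -14.074 / 0.238 = -59.13 permil

-59.1 permil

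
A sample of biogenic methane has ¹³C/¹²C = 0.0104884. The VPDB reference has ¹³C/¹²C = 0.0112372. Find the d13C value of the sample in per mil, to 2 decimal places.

d13C = (R_sample / R_standard − 1) × 1000
R_sample / R_standard = 0.0104884 / 0.0112372 = 0.933364
d13C = (0.933364 − 1) × 1000 = -66.636 per mil

-66.64 per mil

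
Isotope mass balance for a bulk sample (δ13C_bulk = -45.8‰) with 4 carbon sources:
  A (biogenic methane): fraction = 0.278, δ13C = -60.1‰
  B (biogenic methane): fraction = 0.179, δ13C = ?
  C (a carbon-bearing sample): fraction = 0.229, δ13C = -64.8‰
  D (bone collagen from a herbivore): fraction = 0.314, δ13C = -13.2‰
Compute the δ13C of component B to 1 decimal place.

Isotope mass balance: δ_bulk = Σ fᵢ·δᵢ.
-45.8 = 0.278×(-60.1) + 0.179×δ_B + 0.229×(-64.8) + 0.314×(-13.2)
0.179·δ_B = -45.8 − (-35.692) = -10.108
δ_B = -10.108 / 0.179 = -56.47‰

-56.5‰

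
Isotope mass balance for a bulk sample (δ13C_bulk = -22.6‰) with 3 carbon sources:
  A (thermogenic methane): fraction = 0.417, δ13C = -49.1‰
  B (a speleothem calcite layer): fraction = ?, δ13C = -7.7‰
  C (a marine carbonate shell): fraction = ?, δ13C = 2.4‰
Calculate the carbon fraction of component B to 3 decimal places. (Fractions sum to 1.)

Let f_B and f_C be the unknown fractions; fractions sum to 1 so f_B + f_C = 0.583.
Mass balance: Σ fᵢ·δᵢ = δ_bulk ⇒ f_B·(-7.7) + f_C·(2.4) = -22.6 − (-20.475) = -2.125
Substitute f_C = 0.583 − f_B:
f_B·(-7.7 − 2.4) = -2.125 − 0.583×(2.4) = -3.525
f_B = -3.525 / -10.1 = 0.3490

0.349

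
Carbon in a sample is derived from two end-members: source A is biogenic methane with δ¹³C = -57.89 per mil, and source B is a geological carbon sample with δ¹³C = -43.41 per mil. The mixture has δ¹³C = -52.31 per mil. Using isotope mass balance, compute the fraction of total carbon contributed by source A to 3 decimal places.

0.615

δ_mix = f_A·δ_A + (1 − f_A)·δ_B  ⇒  f_A = (δ_mix − δ_B)/(δ_A − δ_B)
f_A = (-52.31 − (-43.41)) / (-57.89 − (-43.41))
f_A = -8.90 / -14.48 = 0.6146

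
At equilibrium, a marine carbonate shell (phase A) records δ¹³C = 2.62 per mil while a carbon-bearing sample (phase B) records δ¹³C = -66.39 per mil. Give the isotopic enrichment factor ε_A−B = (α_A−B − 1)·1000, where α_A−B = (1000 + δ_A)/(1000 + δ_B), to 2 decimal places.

α_A−B = (1000 + 2.62) / (1000 + -66.39) = 1002.62 / 933.61 = 1.073917
ε_A−B = (1.073917 − 1) × 1000 = 73.917 per mil
(The approximation ε ≈ δ_A − δ_B would give 69.01 per mil.)

73.92 per mil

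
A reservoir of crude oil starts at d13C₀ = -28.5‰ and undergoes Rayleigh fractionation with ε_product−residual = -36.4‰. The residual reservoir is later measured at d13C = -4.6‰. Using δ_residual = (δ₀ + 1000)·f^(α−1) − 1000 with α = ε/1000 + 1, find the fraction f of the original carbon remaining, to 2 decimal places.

0.51

α − 1 = ε/1000 = -0.0364
(δ_res + 1000)/(δ₀ + 1000) = (-4.6 + 1000)/(-28.5 + 1000) = 995.4/971.5 = 1.024601
f = 1.024601^(1/-0.0364) = exp(ln(1.024601)/-0.0364) = exp(0.02430/-0.0364)
f = exp(-0.6677) = 0.5129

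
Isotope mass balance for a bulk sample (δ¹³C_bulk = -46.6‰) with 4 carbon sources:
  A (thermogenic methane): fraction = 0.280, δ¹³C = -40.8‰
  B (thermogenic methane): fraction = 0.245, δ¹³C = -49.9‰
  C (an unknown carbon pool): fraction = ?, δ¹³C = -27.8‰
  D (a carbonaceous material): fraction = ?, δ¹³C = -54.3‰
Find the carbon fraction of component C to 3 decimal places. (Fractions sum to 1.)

Let f_C and f_D be the unknown fractions; fractions sum to 1 so f_C + f_D = 0.475.
Mass balance: Σ fᵢ·δᵢ = δ_bulk ⇒ f_C·(-27.8) + f_D·(-54.3) = -46.6 − (-23.649) = -22.951
Substitute f_D = 0.475 − f_C:
f_C·(-27.8 − -54.3) = -22.951 − 0.475×(-54.3) = 2.842
f_C = 2.842 / 26.5 = 0.1072

0.107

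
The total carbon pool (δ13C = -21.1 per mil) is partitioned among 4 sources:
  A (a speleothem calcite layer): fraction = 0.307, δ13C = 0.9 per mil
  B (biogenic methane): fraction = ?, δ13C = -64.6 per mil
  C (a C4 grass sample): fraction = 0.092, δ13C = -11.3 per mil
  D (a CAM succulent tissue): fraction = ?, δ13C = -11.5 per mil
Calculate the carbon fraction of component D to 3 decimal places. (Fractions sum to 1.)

Let f_D and f_B be the unknown fractions; fractions sum to 1 so f_D + f_B = 0.601.
Mass balance: Σ fᵢ·δᵢ = δ_bulk ⇒ f_D·(-11.5) + f_B·(-64.6) = -21.1 − (-0.763) = -20.337
Substitute f_B = 0.601 − f_D:
f_D·(-11.5 − -64.6) = -20.337 − 0.601×(-64.6) = 18.488
f_D = 18.488 / 53.1 = 0.3482

0.348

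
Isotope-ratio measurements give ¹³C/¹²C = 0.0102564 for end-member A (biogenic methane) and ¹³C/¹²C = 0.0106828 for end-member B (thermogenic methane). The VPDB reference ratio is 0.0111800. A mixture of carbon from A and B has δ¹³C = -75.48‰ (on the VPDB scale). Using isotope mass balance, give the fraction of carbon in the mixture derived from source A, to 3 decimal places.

0.813

δ_A = (0.0102564/0.0111800 − 1)×1000 = (0.917388 − 1)×1000 = -82.612‰
δ_B = (0.0106828/0.0111800 − 1)×1000 = (0.955528 − 1)×1000 = -44.472‰
f_A = (δ_mix − δ_B)/(δ_A − δ_B) = (-75.48 − (-44.472))/(-82.612 − (-44.472))
f_A = -31.008 / -38.140 = 0.8130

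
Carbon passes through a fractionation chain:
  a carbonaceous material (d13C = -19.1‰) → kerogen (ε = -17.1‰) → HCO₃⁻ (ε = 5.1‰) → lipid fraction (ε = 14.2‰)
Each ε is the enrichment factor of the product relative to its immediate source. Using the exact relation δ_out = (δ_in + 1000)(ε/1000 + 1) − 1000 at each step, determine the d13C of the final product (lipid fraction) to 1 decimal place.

step 1: δ = (-19.10 + 1000)·(-17.1/1000 + 1) − 1000 = -35.87‰
step 2: δ = (-35.87 + 1000)·(5.1/1000 + 1) − 1000 = -30.96‰
step 3: δ = (-30.96 + 1000)·(14.2/1000 + 1) − 1000 = -17.20‰

-17.2‰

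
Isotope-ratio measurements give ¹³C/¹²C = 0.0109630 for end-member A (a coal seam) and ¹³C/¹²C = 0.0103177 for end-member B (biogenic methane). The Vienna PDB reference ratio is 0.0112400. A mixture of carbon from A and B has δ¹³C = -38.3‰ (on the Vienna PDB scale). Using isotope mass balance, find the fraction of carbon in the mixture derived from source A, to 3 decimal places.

0.762

δ_A = (0.0109630/0.0112400 − 1)×1000 = (0.975356 − 1)×1000 = -24.644‰
δ_B = (0.0103177/0.0112400 − 1)×1000 = (0.917945 − 1)×1000 = -82.055‰
f_A = (δ_mix − δ_B)/(δ_A − δ_B) = (-38.3 − (-82.055))/(-24.644 − (-82.055))
f_A = 43.755 / 57.411 = 0.7621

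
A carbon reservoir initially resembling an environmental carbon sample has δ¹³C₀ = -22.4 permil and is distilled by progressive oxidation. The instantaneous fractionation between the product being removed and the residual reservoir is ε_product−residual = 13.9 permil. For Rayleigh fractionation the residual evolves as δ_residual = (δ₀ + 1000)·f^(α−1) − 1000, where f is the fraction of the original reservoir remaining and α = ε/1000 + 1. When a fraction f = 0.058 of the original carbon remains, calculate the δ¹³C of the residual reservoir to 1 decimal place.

-60.3 permil

Rayleigh residual: δ_res = (δ₀ + 1000)·f^(α−1) − 1000
α = ε/1000 + 1 = 1.01390, so α − 1 = 0.01390
f^(α−1) = 0.058^(0.01390) = 0.961195
δ_res = (-22.4 + 1000) × 0.961195 − 1000 = 939.665 − 1000 = -60.34 permil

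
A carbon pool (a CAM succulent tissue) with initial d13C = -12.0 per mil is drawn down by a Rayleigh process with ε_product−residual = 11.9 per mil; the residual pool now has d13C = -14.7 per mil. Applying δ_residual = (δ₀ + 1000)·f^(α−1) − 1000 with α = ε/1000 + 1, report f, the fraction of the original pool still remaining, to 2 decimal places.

α − 1 = ε/1000 = 0.0119
(δ_res + 1000)/(δ₀ + 1000) = (-14.7 + 1000)/(-12.0 + 1000) = 985.3/988.0 = 0.997267
f = 0.997267^(1/0.0119) = exp(ln(0.997267)/0.0119) = exp(-0.00274/0.0119)
f = exp(-0.2300) = 0.7946

0.79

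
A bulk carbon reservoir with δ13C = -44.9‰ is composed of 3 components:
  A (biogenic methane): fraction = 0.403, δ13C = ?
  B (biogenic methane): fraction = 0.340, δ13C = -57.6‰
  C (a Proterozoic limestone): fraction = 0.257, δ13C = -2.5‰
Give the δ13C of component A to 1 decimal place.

-61.2‰

Isotope mass balance: δ_bulk = Σ fᵢ·δᵢ.
-44.9 = 0.403×δ_A + 0.340×(-57.6) + 0.257×(-2.5)
0.403·δ_A = -44.9 − (-20.227) = -24.673
δ_A = -24.673 / 0.403 = -61.22‰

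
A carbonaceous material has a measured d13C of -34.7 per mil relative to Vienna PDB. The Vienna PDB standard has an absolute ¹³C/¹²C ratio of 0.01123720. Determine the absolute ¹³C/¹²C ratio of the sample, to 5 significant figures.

0.010847

R_sample = R_standard × (d13C/1000 + 1)
R_sample = 0.01123720 × (-34.7/1000 + 1) = 0.01123720 × 0.965300
R_sample = 0.0108473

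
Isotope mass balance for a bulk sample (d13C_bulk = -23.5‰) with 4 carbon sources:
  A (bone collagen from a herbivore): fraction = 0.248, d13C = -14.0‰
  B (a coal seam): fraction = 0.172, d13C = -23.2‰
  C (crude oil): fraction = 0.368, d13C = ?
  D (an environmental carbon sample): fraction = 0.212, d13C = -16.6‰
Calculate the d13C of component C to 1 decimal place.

Isotope mass balance: δ_bulk = Σ fᵢ·δᵢ.
-23.5 = 0.248×(-14.0) + 0.172×(-23.2) + 0.368×δ_C + 0.212×(-16.6)
0.368·δ_C = -23.5 − (-10.982) = -12.518
δ_C = -12.518 / 0.368 = -34.02‰

-34.0‰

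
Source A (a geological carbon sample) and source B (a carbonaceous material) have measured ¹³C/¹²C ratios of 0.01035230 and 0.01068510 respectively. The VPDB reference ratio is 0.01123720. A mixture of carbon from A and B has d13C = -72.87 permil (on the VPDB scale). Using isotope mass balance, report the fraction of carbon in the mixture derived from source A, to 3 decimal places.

δ_A = (0.01035230/0.01123720 − 1)×1000 = (0.921253 − 1)×1000 = -78.747 permil
δ_B = (0.01068510/0.01123720 − 1)×1000 = (0.950869 − 1)×1000 = -49.131 permil
f_A = (δ_mix − δ_B)/(δ_A − δ_B) = (-72.87 − (-49.131))/(-78.747 − (-49.131))
f_A = -23.739 / -29.616 = 0.8015

0.802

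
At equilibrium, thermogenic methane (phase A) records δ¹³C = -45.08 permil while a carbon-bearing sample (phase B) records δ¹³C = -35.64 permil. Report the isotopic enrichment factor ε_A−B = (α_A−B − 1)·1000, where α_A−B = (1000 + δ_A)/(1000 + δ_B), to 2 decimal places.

α_A−B = (1000 + -45.08) / (1000 + -35.64) = 954.92 / 964.36 = 0.990211
ε_A−B = (0.990211 − 1) × 1000 = -9.789 permil
(The approximation ε ≈ δ_A − δ_B would give -9.44 permil.)

-9.79 permil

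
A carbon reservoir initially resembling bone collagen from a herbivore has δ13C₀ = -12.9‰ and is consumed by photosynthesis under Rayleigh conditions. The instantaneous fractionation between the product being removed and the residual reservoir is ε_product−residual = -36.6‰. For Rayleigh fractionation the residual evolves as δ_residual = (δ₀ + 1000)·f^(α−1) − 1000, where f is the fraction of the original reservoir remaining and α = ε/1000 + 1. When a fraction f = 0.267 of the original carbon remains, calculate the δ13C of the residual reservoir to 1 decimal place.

Rayleigh residual: δ_res = (δ₀ + 1000)·f^(α−1) − 1000
α = ε/1000 + 1 = 0.96340, so α − 1 = -0.03660
f^(α−1) = 0.267^(-0.03660) = 1.049518
δ_res = (-12.9 + 1000) × 1.049518 − 1000 = 1035.979 − 1000 = 35.98‰

36.0‰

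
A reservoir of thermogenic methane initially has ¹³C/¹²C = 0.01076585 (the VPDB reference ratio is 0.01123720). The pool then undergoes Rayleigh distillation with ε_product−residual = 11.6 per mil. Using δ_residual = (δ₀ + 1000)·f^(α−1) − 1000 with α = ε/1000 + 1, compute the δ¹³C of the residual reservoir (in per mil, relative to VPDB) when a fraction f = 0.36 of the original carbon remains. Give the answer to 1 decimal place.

δ₀ = (0.01076585/0.01123720 − 1)×1000 = (0.958054 − 1)×1000 = -41.946 per mil
α − 1 = ε/1000 = 0.0116
f^(α−1) = 0.36^(0.0116) = 0.988219
δ_res = (-41.946 + 1000) × 0.988219 − 1000 = 946.767 − 1000 = -53.23 per mil

-53.2 per mil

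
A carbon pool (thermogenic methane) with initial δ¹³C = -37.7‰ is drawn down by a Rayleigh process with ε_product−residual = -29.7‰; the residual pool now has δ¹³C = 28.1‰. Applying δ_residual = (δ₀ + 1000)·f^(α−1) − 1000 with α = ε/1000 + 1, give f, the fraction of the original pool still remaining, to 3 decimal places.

0.108

α − 1 = ε/1000 = -0.0297
(δ_res + 1000)/(δ₀ + 1000) = (28.1 + 1000)/(-37.7 + 1000) = 1028.1/962.3 = 1.068378
f = 1.068378^(1/-0.0297) = exp(ln(1.068378)/-0.0297) = exp(0.06614/-0.0297)
f = exp(-2.2270) = 0.1079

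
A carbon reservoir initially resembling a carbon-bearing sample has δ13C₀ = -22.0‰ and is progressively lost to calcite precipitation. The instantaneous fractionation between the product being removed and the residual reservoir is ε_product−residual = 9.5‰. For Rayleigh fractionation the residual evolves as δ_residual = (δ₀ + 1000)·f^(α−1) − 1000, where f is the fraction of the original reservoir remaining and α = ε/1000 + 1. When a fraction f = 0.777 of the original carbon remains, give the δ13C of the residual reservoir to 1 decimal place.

Rayleigh residual: δ_res = (δ₀ + 1000)·f^(α−1) − 1000
α = ε/1000 + 1 = 1.00950, so α − 1 = 0.00950
f^(α−1) = 0.777^(0.00950) = 0.997606
δ_res = (-22.0 + 1000) × 0.997606 − 1000 = 975.659 − 1000 = -24.34‰

-24.3‰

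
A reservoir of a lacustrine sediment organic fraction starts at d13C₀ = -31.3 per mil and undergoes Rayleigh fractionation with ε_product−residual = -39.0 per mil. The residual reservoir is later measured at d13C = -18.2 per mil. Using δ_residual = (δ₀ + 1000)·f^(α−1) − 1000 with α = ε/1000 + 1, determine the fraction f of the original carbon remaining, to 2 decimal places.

α − 1 = ε/1000 = -0.0390
(δ_res + 1000)/(δ₀ + 1000) = (-18.2 + 1000)/(-31.3 + 1000) = 981.8/968.7 = 1.013523
f = 1.013523^(1/-0.0390) = exp(ln(1.013523)/-0.0390) = exp(0.01343/-0.0390)
f = exp(-0.3444) = 0.7086

0.71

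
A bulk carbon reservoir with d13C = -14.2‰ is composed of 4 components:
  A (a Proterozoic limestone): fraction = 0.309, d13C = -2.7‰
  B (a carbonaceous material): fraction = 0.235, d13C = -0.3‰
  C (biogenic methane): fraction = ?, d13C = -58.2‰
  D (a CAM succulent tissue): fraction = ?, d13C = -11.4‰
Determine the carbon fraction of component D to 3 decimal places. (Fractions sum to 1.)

Let f_D and f_C be the unknown fractions; fractions sum to 1 so f_D + f_C = 0.456.
Mass balance: Σ fᵢ·δᵢ = δ_bulk ⇒ f_D·(-11.4) + f_C·(-58.2) = -14.2 − (-0.905) = -13.295
Substitute f_C = 0.456 − f_D:
f_D·(-11.4 − -58.2) = -13.295 − 0.456×(-58.2) = 13.244
f_D = 13.244 / 46.8 = 0.2830

0.283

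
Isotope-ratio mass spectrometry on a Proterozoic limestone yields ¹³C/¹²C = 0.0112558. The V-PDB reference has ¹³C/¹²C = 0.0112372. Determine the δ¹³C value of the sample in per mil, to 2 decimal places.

1.66 per mil

δ¹³C = (R_sample / R_standard − 1) × 1000
R_sample / R_standard = 0.0112558 / 0.0112372 = 1.001655
δ¹³C = (1.001655 − 1) × 1000 = 1.655 per mil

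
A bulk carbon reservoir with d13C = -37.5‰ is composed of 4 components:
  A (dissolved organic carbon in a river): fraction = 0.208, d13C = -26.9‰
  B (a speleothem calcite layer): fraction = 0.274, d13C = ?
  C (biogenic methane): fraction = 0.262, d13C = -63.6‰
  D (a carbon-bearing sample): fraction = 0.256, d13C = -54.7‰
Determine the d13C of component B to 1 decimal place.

Isotope mass balance: δ_bulk = Σ fᵢ·δᵢ.
-37.5 = 0.208×(-26.9) + 0.274×δ_B + 0.262×(-63.6) + 0.256×(-54.7)
0.274·δ_B = -37.5 − (-36.262) = -1.238
δ_B = -1.238 / 0.274 = -4.52‰

-4.5‰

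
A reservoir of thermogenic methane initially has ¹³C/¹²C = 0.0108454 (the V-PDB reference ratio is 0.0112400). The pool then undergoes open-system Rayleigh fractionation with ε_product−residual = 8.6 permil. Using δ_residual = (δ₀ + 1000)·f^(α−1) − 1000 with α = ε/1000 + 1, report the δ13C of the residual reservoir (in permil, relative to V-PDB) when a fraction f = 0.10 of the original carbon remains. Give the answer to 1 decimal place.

δ₀ = (0.0108454/0.0112400 − 1)×1000 = (0.964893 − 1)×1000 = -35.107 permil
α − 1 = ε/1000 = 0.0086
f^(α−1) = 0.10^(0.0086) = 0.980393
δ_res = (-35.107 + 1000) × 0.980393 − 1000 = 945.974 − 1000 = -54.03 permil

-54.0 permil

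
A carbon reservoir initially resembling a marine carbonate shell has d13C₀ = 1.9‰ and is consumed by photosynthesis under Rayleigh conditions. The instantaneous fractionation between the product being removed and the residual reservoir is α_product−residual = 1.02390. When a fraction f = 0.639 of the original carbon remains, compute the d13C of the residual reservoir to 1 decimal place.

-8.8‰

Rayleigh residual: δ_res = (δ₀ + 1000)·f^(α−1) − 1000
α − 1 = 0.02390
f^(α−1) = 0.639^(0.02390) = 0.989353
δ_res = (1.9 + 1000) × 0.989353 − 1000 = 991.233 − 1000 = -8.77‰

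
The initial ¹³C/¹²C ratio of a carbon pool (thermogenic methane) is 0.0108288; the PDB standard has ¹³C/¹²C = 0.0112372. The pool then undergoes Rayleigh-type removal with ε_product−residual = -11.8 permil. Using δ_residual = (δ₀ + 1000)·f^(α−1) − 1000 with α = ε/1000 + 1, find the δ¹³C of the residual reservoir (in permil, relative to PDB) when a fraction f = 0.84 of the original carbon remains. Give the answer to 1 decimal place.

δ₀ = (0.0108288/0.0112372 − 1)×1000 = (0.963656 − 1)×1000 = -36.344 permil
α − 1 = ε/1000 = -0.0118
f^(α−1) = 0.84^(-0.0118) = 1.002059
δ_res = (-36.344 + 1000) × 1.002059 − 1000 = 965.641 − 1000 = -34.36 permil

-34.4 permil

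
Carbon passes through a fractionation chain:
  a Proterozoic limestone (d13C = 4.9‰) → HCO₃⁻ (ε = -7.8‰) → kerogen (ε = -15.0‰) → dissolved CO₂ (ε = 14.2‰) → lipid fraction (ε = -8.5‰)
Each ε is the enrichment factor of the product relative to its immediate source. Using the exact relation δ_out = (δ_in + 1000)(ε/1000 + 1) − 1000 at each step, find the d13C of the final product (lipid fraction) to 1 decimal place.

step 1: δ = (4.90 + 1000)·(-7.8/1000 + 1) − 1000 = -2.94‰
step 2: δ = (-2.94 + 1000)·(-15.0/1000 + 1) − 1000 = -17.89‰
step 3: δ = (-17.89 + 1000)·(14.2/1000 + 1) − 1000 = -3.95‰
step 4: δ = (-3.95 + 1000)·(-8.5/1000 + 1) − 1000 = -12.41‰

-12.4‰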